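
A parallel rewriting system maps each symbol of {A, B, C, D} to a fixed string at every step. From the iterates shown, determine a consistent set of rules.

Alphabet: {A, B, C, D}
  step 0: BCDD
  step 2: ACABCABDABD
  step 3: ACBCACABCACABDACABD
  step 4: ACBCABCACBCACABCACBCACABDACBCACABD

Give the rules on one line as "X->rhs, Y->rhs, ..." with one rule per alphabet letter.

A->AC, B->A, C->BC, D->BD

  step 3 ⇒ step 4: ACBCACABCACABDACABD ⇒ AC·BC·A·BC·AC·BC·AC·A·BC·AC·BC·AC·A·BD·AC·BC·AC·A·BD
    A ↦ AC
    B ↦ A
    C ↦ BC
    D ↦ BD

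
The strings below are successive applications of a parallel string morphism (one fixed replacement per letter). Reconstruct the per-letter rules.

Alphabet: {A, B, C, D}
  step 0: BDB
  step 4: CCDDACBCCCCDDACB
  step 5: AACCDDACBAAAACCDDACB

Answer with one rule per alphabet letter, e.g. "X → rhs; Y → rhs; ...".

  step 4 ⇒ step 5: CCDDACBCCCCDDACB ⇒ A·A·C·C·DD·A·CB·A·A·A·A·C·C·DD·A·CB
    A ↦ DD
    B ↦ CB
    C ↦ A
    D ↦ C

A->DD, B->CB, C->A, D->C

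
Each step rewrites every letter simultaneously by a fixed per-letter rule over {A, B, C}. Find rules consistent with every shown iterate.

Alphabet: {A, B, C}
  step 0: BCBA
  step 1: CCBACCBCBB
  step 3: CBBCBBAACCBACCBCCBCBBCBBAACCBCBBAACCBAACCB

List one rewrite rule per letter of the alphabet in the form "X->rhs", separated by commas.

  step 0 ⇒ step 1: BCBA ⇒ CCB·A·CCB·CBB
    A ↦ CBB
    B ↦ CCB
    C ↦ A

A->CBB, B->CCB, C->A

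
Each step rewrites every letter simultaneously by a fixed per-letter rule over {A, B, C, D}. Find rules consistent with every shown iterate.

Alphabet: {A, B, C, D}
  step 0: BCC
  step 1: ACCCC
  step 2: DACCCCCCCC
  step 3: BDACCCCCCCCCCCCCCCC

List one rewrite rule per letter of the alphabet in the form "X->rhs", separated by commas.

  step 2 ⇒ step 3: DACCCCCCCC ⇒ B·DA·CC·CC·CC·CC·CC·CC·CC·CC
    A ↦ DA
    C ↦ CC
    D ↦ B
  step 0 ⇒ step 1: BCC ⇒ A·CC·CC
    B ↦ A

A->DA, B->A, C->CC, D->B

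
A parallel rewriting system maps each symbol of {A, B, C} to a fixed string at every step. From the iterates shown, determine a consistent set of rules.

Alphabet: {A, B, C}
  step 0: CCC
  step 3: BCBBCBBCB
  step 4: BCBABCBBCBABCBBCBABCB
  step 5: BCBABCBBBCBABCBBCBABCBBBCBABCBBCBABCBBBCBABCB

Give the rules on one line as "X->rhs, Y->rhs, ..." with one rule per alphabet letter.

  step 4 ⇒ step 5: BCBABCBBCBABCBBCBABCB ⇒ BCB·A·BCB·B·BCB·A·BCB·BCB·A·BCB·B·BCB·A·BCB·BCB·A·BCB·B·BCB·A·BCB
    A ↦ B
    B ↦ BCB
    C ↦ A

A->B, B->BCB, C->A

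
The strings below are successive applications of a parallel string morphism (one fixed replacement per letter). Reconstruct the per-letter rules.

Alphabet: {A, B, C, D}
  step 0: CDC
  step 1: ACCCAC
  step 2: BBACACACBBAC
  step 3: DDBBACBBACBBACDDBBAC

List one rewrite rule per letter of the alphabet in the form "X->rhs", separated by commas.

A->BB, B->D, C->AC, D->CC

  step 2 ⇒ step 3: BBACACACBBAC ⇒ D·D·BB·AC·BB·AC·BB·AC·D·D·BB·AC
    A ↦ BB
    B ↦ D
    C ↦ AC
  step 0 ⇒ step 1: CDC ⇒ AC·CC·AC
    D ↦ CC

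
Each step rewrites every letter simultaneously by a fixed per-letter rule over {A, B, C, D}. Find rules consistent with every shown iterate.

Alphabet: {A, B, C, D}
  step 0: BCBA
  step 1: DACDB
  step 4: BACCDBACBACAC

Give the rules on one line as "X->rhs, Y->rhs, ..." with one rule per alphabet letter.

  step 0 ⇒ step 1: BCBA ⇒ D·AC·D·B
    A ↦ B
    B ↦ D
    C ↦ AC
    D ↦ C  (constrained at step 1)

A->B, B->D, C->AC, D->C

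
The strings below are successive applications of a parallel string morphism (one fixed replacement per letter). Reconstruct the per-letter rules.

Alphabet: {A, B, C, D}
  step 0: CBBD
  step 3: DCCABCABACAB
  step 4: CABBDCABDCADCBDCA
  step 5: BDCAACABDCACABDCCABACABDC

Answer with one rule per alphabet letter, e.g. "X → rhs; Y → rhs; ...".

A->DC, B->A, C->B, D->CA

  step 4 ⇒ step 5: CABBDCABDCADCBDCA ⇒ B·DC·A·A·CA·B·DC·A·CA·B·DC·CA·B·A·CA·B·DC
    A ↦ DC
    B ↦ A
    C ↦ B
    D ↦ CA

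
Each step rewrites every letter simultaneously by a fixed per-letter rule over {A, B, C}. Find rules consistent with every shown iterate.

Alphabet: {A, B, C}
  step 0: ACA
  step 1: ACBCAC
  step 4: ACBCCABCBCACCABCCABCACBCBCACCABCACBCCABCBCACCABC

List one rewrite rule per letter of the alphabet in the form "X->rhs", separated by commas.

  step 0 ⇒ step 1: ACA ⇒ AC·BC·AC
    A ↦ AC
    C ↦ BC
    B ↦ CA  (constrained at step 1)

A->AC, B->CA, C->BC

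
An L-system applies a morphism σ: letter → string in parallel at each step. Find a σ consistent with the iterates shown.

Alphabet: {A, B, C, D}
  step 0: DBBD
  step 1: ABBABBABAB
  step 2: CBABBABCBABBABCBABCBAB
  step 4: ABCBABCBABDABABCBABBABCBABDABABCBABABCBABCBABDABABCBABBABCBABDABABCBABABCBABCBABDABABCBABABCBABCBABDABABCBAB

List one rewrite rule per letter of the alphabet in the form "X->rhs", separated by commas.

  step 1 ⇒ step 2: ABBABBABAB ⇒ C·BAB·BAB·C·BAB·BAB·C·BAB·C·BAB
    A ↦ C
    B ↦ BAB
    C ↦ DA  (constrained at step 2)
  step 0 ⇒ step 1: DBBD ⇒ AB·BAB·BAB·AB
    D ↦ AB

A->C, B->BAB, C->DA, D->AB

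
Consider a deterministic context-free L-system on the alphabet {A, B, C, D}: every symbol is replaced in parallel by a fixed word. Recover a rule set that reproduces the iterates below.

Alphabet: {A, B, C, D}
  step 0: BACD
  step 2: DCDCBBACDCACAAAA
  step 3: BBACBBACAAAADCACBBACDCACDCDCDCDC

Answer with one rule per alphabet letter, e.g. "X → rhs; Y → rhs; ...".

A->DC, B->AA, C->AC, D->BB

  step 2 ⇒ step 3: DCDCBBACDCACAAAA ⇒ BB·AC·BB·AC·AA·AA·DC·AC·BB·AC·DC·AC·DC·DC·DC·DC
    A ↦ DC
    B ↦ AA
    C ↦ AC
    D ↦ BB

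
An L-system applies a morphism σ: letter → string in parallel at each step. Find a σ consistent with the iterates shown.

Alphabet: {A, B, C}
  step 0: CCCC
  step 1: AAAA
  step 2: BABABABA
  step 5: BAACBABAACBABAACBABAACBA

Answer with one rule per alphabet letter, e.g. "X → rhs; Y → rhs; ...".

  step 1 ⇒ step 2: AAAA ⇒ BA·BA·BA·BA
    A ↦ BA
    B ↦ C  (constrained at step 2)
  step 0 ⇒ step 1: CCCC ⇒ A·A·A·A
    C ↦ A

A->BA, B->C, C->A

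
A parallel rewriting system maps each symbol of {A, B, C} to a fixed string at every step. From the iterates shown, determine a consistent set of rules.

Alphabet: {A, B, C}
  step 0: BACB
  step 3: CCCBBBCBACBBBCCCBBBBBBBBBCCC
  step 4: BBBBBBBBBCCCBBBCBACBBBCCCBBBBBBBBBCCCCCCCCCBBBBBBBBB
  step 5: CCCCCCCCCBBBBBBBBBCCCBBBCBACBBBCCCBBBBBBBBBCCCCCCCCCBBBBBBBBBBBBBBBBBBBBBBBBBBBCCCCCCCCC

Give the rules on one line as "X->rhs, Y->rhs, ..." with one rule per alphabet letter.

A->BAC, B->C, C->BBB

  step 4 ⇒ step 5: BBBBBBBBBCCCBBBCBACBBBCCCBBBBBBBBBCCCCCCCCCBBBBBBBBB ⇒ C·C·C·C·C·C·C·C·C·BBB·BBB·BBB·C·C·C·BBB·C·BAC·BBB·C·C·C·BBB·BBB·BBB·C·C·C·C·C·C·C·C·C·BBB·BBB·BBB·BBB·BBB·BBB·BBB·BBB·BBB·C·C·C·C·C·C·C·C·C
    A ↦ BAC
    B ↦ C
    C ↦ BBB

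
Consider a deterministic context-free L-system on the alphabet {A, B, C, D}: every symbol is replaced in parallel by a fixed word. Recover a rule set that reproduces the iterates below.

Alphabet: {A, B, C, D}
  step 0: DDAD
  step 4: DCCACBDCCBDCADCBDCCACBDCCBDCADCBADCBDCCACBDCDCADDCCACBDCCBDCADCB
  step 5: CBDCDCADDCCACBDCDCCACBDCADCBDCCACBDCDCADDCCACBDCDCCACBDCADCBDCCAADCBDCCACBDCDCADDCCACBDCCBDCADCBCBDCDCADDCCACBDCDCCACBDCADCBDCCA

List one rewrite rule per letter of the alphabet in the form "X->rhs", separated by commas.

  step 4 ⇒ step 5: DCCACBDCCBDCADCBDCCACBDCCBDCADCBADCBDCCACBDCDCADDCCACBDCCBDCADCB ⇒ CB·DC·DC·AD·DC·CA·CB·DC·DC·CA·CB·DC·AD·CB·DC·CA·CB·DC·DC·AD·DC·CA·CB·DC·DC·CA·CB·DC·AD·CB·DC·CA·AD·CB·DC·CA·CB·DC·DC·AD·DC·CA·CB·DC·CB·DC·AD·CB·CB·DC·DC·AD·DC·CA·CB·DC·DC·CA·CB·DC·AD·CB·DC·CA
    A ↦ AD
    B ↦ CA
    C ↦ DC
    D ↦ CB

A->AD, B->CA, C->DC, D->CB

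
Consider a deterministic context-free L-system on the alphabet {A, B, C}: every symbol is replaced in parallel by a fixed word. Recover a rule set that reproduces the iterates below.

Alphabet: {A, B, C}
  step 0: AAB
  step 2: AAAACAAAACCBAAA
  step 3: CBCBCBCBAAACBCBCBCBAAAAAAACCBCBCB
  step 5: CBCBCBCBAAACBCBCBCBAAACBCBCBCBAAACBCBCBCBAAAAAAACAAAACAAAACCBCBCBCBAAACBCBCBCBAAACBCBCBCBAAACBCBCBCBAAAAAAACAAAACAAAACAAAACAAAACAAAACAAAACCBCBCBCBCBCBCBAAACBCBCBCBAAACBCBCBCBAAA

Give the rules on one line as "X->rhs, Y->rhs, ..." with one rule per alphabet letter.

  step 2 ⇒ step 3: AAAACAAAACCBAAA ⇒ CB·CB·CB·CB·AAA·CB·CB·CB·CB·AAA·AAA·AC·CB·CB·CB
    A ↦ CB
    B ↦ AC
    C ↦ AAA

A->CB, B->AC, C->AAA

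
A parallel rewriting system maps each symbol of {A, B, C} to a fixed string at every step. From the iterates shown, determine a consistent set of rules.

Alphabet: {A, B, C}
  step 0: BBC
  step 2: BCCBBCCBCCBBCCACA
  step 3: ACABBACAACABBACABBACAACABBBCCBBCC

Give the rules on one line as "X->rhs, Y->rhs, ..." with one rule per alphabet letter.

A->BCC, B->ACA, C->B

  step 2 ⇒ step 3: BCCBBCCBCCBBCCACA ⇒ ACA·B·B·ACA·ACA·B·B·ACA·B·B·ACA·ACA·B·B·BCC·B·BCC
    A ↦ BCC
    B ↦ ACA
    C ↦ B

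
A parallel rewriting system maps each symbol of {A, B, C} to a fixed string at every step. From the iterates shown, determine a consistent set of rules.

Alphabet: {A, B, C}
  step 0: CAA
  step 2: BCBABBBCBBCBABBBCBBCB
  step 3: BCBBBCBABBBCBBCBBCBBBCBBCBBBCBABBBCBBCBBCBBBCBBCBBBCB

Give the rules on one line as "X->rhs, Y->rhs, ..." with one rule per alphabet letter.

A->ABB, B->BCB, C->B

  step 2 ⇒ step 3: BCBABBBCBBCBABBBCBBCB ⇒ BCB·B·BCB·ABB·BCB·BCB·BCB·B·BCB·BCB·B·BCB·ABB·BCB·BCB·BCB·B·BCB·BCB·B·BCB
    A ↦ ABB
    B ↦ BCB
    C ↦ B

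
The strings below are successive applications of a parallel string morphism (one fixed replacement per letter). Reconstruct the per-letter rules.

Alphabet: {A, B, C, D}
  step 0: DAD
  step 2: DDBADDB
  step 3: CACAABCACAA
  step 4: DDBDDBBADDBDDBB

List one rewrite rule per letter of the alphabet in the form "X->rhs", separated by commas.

A->B, B->A, C->DD, D->CA

  step 3 ⇒ step 4: CACAABCACAA ⇒ DD·B·DD·B·B·A·DD·B·DD·B·B
    A ↦ B
    B ↦ A
    C ↦ DD
  step 2 ⇒ step 3: DDBADDB ⇒ CA·CA·A·B·CA·CA·A
    D ↦ CA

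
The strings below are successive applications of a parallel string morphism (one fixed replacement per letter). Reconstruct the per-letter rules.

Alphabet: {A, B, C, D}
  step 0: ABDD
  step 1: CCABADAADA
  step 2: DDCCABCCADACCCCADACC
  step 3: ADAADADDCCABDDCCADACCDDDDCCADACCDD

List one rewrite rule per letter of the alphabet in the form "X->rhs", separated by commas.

A->CC, B->AB, C->D, D->ADA

  step 2 ⇒ step 3: DDCCABCCADACCCCADACC ⇒ ADA·ADA·D·D·CC·AB·D·D·CC·ADA·CC·D·D·D·D·CC·ADA·CC·D·D
    A ↦ CC
    B ↦ AB
    C ↦ D
    D ↦ ADA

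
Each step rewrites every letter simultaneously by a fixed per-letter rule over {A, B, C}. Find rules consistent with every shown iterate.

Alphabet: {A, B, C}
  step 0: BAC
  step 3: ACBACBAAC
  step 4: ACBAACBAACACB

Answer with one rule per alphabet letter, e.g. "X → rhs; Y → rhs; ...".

  step 3 ⇒ step 4: ACBACBAAC ⇒ AC·B·A·AC·B·A·AC·AC·B
    A ↦ AC
    B ↦ A
    C ↦ B

A->AC, B->A, C->B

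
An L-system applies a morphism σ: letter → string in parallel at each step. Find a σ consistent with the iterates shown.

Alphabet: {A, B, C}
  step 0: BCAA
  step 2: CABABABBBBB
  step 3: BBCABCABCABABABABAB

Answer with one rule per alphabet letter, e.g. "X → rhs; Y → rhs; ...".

  step 2 ⇒ step 3: CABABABBBBB ⇒ BB·C·AB·C·AB·C·AB·AB·AB·AB·AB
    A ↦ C
    B ↦ AB
    C ↦ BB

A->C, B->AB, C->BB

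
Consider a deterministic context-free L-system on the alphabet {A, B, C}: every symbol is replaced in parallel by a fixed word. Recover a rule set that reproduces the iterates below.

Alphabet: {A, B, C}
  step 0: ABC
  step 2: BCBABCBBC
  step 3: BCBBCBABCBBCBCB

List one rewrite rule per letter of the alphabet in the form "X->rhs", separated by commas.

A->BA, B->BC, C->B

  step 2 ⇒ step 3: BCBABCBBC ⇒ BC·B·BC·BA·BC·B·BC·BC·B
    A ↦ BA
    B ↦ BC
    C ↦ B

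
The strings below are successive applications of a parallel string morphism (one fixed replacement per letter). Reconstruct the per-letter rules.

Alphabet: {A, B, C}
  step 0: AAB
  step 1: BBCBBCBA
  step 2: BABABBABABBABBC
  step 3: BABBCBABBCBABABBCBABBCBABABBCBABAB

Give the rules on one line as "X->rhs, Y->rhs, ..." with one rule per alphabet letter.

A->BBC, B->BA, C->B

  step 2 ⇒ step 3: BABABBABABBABBC ⇒ BA·BBC·BA·BBC·BA·BA·BBC·BA·BBC·BA·BA·BBC·BA·BA·B
    A ↦ BBC
    B ↦ BA
    C ↦ B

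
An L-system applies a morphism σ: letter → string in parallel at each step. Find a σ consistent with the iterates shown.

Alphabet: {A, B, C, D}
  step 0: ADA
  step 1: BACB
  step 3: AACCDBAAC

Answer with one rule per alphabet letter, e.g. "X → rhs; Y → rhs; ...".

A->B, B->CD, C->A, D->AC

  step 0 ⇒ step 1: ADA ⇒ B·AC·B
    A ↦ B
    D ↦ AC
    B ↦ CD  (constrained at step 1)
    C ↦ A  (constrained at step 1)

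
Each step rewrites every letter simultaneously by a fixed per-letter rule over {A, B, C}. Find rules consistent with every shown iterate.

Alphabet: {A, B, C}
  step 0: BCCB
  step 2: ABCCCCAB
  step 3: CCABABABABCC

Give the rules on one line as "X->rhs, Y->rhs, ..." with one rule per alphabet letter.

  step 2 ⇒ step 3: ABCCCCAB ⇒ C·C·AB·AB·AB·AB·C·C
    A ↦ C
    B ↦ C
    C ↦ AB

A->C, B->C, C->AB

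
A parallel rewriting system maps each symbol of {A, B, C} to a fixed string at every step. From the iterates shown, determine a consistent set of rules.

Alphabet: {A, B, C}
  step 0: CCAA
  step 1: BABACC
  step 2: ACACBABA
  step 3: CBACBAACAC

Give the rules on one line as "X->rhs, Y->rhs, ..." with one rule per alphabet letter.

A->C, B->A, C->BA

  step 2 ⇒ step 3: ACACBABA ⇒ C·BA·C·BA·A·C·A·C
    A ↦ C
    B ↦ A
    C ↦ BA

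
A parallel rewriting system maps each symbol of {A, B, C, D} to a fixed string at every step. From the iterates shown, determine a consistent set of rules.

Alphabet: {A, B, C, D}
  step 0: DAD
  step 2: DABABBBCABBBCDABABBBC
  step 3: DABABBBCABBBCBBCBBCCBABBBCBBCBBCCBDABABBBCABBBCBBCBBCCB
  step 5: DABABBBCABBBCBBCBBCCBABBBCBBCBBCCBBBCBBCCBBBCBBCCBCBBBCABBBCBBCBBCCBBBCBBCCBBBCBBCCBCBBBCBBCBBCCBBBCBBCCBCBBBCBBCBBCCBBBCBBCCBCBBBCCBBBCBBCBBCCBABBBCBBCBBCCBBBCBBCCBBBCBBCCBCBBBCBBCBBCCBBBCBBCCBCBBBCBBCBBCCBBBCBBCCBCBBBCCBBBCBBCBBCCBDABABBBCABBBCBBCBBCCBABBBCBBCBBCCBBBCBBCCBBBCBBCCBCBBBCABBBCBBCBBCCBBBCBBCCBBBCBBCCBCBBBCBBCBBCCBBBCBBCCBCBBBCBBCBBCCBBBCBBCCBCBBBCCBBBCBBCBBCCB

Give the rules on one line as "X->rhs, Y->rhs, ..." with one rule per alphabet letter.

  step 2 ⇒ step 3: DABABBBCABBBCDABABBBC ⇒ DAB·AB·BBC·AB·BBC·BBC·BBC·CB·AB·BBC·BBC·BBC·CB·DAB·AB·BBC·AB·BBC·BBC·BBC·CB
    A ↦ AB
    B ↦ BBC
    C ↦ CB
    D ↦ DAB

A->AB, B->BBC, C->CB, D->DAB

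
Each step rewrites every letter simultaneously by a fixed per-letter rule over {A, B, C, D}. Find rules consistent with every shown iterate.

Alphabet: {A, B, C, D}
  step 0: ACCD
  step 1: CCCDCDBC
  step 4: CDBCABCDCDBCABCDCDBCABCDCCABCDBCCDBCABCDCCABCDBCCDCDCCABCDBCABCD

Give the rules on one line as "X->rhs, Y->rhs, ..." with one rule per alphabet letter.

  step 0 ⇒ step 1: ACCD ⇒ CC·CD·CD·BC
    A ↦ CC
    C ↦ CD
    D ↦ BC
    B ↦ AB  (constrained at step 1)

A->CC, B->AB, C->CD, D->BC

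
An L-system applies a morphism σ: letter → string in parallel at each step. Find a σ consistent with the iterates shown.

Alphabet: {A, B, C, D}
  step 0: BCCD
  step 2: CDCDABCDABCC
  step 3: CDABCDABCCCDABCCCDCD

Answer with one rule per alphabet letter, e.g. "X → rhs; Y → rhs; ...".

  step 2 ⇒ step 3: CDCDABCDABCC ⇒ CD·AB·CD·AB·C·C·CD·AB·C·C·CD·CD
    A ↦ C
    B ↦ C
    C ↦ CD
    D ↦ AB

A->C, B->C, C->CD, D->AB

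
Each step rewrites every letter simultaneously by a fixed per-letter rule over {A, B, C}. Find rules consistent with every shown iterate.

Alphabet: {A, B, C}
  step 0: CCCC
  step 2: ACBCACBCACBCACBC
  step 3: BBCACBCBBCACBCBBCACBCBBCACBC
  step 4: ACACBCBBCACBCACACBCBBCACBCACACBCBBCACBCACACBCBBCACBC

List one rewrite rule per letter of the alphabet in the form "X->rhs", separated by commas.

  step 3 ⇒ step 4: BBCACBCBBCACBCBBCACBCBBCACBC ⇒ AC·AC·BC·B·BC·AC·BC·AC·AC·BC·B·BC·AC·BC·AC·AC·BC·B·BC·AC·BC·AC·AC·BC·B·BC·AC·BC
    A ↦ B
    B ↦ AC
    C ↦ BC

A->B, B->AC, C->BC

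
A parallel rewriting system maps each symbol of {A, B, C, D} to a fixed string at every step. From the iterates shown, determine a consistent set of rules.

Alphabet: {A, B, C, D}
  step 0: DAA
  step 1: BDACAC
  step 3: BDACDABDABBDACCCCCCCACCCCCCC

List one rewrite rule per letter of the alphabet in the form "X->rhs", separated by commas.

A->AC, B->DAB, C->CC, D->BD

  step 0 ⇒ step 1: DAA ⇒ BD·AC·AC
    A ↦ AC
    D ↦ BD
    B ↦ DAB  (constrained at step 1)
    C ↦ CC  (constrained at step 1)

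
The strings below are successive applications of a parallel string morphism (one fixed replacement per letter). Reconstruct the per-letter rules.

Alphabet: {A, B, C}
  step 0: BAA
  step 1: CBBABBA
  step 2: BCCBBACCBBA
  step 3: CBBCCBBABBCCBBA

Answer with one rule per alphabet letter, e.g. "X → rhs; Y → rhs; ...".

A->BBA, B->C, C->B

  step 2 ⇒ step 3: BCCBBACCBBA ⇒ C·B·B·C·C·BBA·B·B·C·C·BBA
    A ↦ BBA
    B ↦ C
    C ↦ B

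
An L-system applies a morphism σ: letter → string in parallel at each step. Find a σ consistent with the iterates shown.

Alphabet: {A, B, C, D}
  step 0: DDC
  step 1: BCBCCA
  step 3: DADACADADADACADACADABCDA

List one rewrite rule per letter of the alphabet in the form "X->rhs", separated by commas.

A->DA, B->AA, C->CA, D->BC

  step 0 ⇒ step 1: DDC ⇒ BC·BC·CA
    C ↦ CA
    D ↦ BC
    A ↦ DA  (constrained at step 1)
    B ↦ AA  (constrained at step 1)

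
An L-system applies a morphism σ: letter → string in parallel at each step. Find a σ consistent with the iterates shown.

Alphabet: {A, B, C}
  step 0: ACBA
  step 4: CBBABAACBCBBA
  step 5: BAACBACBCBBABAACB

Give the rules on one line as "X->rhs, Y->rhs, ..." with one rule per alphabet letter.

  step 4 ⇒ step 5: CBBABAACBCBBA ⇒ B·A·A·CB·A·CB·CB·B·A·B·A·A·CB
    A ↦ CB
    B ↦ A
    C ↦ B

A->CB, B->A, C->B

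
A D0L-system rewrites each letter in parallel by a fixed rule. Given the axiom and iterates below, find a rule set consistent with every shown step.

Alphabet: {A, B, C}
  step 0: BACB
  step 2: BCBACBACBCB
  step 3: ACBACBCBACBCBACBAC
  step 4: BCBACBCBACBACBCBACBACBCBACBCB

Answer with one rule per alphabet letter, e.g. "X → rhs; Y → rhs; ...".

A->BC, B->AC, C->B

  step 3 ⇒ step 4: ACBACBCBACBCBACBAC ⇒ BC·B·AC·BC·B·AC·B·AC·BC·B·AC·B·AC·BC·B·AC·BC·B
    A ↦ BC
    B ↦ AC
    C ↦ B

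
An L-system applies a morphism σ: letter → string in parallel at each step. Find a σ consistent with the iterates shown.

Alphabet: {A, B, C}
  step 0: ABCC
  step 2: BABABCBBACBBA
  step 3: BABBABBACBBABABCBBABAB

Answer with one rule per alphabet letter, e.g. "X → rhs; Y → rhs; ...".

  step 2 ⇒ step 3: BABABCBBACBBA ⇒ BA·B·BA·B·BA·CB·BA·BA·B·CB·BA·BA·B
    A ↦ B
    B ↦ BA
    C ↦ CB

A->B, B->BA, C->CB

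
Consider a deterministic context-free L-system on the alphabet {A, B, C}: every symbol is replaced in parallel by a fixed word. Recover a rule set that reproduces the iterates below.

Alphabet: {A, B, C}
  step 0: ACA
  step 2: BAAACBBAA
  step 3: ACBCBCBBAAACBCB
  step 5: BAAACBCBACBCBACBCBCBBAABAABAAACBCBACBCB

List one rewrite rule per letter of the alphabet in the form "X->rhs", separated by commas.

  step 2 ⇒ step 3: BAAACBBAA ⇒ A·CB·CB·CB·BA·A·A·CB·CB
    A ↦ CB
    B ↦ A
    C ↦ BA

A->CB, B->A, C->BA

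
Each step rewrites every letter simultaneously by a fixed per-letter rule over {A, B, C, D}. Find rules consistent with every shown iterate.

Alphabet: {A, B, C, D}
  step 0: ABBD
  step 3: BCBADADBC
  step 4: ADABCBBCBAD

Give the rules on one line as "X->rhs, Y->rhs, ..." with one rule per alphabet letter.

  step 3 ⇒ step 4: BCBADADBC ⇒ A·D·A·BC·B·BC·B·A·D
    A ↦ BC
    B ↦ A
    C ↦ D
    D ↦ B

A->BC, B->A, C->D, D->B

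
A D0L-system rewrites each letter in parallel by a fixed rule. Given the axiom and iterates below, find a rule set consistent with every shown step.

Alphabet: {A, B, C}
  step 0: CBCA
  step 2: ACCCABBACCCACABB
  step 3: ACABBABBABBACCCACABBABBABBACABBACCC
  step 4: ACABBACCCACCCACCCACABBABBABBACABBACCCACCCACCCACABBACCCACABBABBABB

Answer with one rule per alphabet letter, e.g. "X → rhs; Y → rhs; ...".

A->AC, B->C, C->ABB

  step 3 ⇒ step 4: ACABBABBABBACCCACABBABBABBACABBACCC ⇒ AC·ABB·AC·C·C·AC·C·C·AC·C·C·AC·ABB·ABB·ABB·AC·ABB·AC·C·C·AC·C·C·AC·C·C·AC·ABB·AC·C·C·AC·ABB·ABB·ABB
    A ↦ AC
    B ↦ C
    C ↦ ABB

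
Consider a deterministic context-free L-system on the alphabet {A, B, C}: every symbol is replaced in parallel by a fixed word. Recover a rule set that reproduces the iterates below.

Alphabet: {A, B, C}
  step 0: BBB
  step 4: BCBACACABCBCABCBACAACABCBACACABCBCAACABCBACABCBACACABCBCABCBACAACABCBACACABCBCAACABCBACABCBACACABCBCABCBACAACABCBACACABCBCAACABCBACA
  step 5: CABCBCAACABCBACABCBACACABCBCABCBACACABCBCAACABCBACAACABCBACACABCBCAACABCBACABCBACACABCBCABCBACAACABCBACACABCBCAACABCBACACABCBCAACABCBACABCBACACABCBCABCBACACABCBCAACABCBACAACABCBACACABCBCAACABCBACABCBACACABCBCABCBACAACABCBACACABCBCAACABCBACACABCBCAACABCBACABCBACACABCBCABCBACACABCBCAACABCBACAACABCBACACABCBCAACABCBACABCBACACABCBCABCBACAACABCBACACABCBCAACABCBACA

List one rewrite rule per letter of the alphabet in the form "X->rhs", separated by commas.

A->ACA, B->CA, C->BCB

  step 4 ⇒ step 5: BCBACACABCBCABCBACAACABCBACACABCBCAACABCBACABCBACACABCBCABCBACAACABCBACACABCBCAACABCBACABCBACACABCBCABCBACAACABCBACACABCBCAACABCBACA ⇒ CA·BCB·CA·ACA·BCB·ACA·BCB·ACA·CA·BCB·CA·BCB·ACA·CA·BCB·CA·ACA·BCB·ACA·ACA·BCB·ACA·CA·BCB·CA·ACA·BCB·ACA·BCB·ACA·CA·BCB·CA·BCB·ACA·ACA·BCB·ACA·CA·BCB·CA·ACA·BCB·ACA·CA·BCB·CA·ACA·BCB·ACA·BCB·ACA·CA·BCB·CA·BCB·ACA·CA·BCB·CA·ACA·BCB·ACA·ACA·BCB·ACA·CA·BCB·CA·ACA·BCB·ACA·BCB·ACA·CA·BCB·CA·BCB·ACA·ACA·BCB·ACA·CA·BCB·CA·ACA·BCB·ACA·CA·BCB·CA·ACA·BCB·ACA·BCB·ACA·CA·BCB·CA·BCB·ACA·CA·BCB·CA·ACA·BCB·ACA·ACA·BCB·ACA·CA·BCB·CA·ACA·BCB·ACA·BCB·ACA·CA·BCB·CA·BCB·ACA·ACA·BCB·ACA·CA·BCB·CA·ACA·BCB·ACA
    A ↦ ACA
    B ↦ CA
    C ↦ BCB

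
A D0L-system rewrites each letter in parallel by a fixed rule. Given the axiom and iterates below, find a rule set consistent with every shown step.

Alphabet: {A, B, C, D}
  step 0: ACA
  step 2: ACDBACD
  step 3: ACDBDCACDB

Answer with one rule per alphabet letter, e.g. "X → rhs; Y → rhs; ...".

  step 2 ⇒ step 3: ACDBACD ⇒ AC·D·B·DC·AC·D·B
    A ↦ AC
    B ↦ DC
    C ↦ D
    D ↦ B

A->AC, B->DC, C->D, D->B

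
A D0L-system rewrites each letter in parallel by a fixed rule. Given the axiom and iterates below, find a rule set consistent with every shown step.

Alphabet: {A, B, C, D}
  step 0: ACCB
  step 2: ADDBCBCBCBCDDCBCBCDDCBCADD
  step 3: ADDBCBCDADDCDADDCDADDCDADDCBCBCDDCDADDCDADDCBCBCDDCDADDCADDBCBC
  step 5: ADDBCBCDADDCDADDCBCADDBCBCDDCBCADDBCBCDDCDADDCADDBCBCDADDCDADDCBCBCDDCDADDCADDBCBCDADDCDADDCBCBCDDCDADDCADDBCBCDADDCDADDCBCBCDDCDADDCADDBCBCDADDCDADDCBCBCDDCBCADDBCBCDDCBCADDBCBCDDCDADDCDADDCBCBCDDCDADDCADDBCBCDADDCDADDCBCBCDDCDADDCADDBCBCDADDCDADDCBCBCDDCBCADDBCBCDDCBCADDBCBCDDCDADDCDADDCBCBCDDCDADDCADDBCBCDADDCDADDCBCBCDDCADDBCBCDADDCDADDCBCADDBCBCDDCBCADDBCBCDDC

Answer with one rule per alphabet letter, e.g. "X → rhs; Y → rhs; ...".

  step 2 ⇒ step 3: ADDBCBCBCBCDDCBCBCDDCBCADD ⇒ ADD·BC·BC·DA·DDC·DA·DDC·DA·DDC·DA·DDC·BC·BC·DDC·DA·DDC·DA·DDC·BC·BC·DDC·DA·DDC·ADD·BC·BC
    A ↦ ADD
    B ↦ DA
    C ↦ DDC
    D ↦ BC

A->ADD, B->DA, C->DDC, D->BC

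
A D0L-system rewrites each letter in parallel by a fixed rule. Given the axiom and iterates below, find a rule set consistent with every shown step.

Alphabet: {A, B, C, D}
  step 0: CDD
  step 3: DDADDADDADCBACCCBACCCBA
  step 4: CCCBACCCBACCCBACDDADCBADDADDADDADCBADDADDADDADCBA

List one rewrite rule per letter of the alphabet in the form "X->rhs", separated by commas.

  step 3 ⇒ step 4: DDADDADDADCBACCCBACCCBA ⇒ C·C·CBA·C·C·CBA·C·C·CBA·C·DDA·D·CBA·DDA·DDA·DDA·D·CBA·DDA·DDA·DDA·D·CBA
    A ↦ CBA
    B ↦ D
    C ↦ DDA
    D ↦ C

A->CBA, B->D, C->DDA, D->C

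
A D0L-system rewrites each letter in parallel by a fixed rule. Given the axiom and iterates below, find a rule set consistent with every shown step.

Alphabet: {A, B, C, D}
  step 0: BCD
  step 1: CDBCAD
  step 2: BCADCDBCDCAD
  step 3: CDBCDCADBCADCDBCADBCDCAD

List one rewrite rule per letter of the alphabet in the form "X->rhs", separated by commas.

  step 2 ⇒ step 3: BCADCDBCDCAD ⇒ CD·BC·DC·AD·BC·AD·CD·BC·AD·BC·DC·AD
    A ↦ DC
    B ↦ CD
    C ↦ BC
    D ↦ AD

A->DC, B->CD, C->BC, D->AD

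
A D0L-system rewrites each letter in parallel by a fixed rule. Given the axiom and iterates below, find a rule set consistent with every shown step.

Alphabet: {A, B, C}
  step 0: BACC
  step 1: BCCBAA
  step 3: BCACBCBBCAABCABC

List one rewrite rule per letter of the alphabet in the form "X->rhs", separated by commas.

  step 0 ⇒ step 1: BACC ⇒ BC·CB·A·A
    A ↦ CB
    B ↦ BC
    C ↦ A

A->CB, B->BC, C->A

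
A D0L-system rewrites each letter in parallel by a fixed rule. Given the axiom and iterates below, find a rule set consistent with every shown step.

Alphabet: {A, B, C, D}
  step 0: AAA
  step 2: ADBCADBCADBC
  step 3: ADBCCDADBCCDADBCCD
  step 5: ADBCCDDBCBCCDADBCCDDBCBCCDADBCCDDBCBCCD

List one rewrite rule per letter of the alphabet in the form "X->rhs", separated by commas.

  step 2 ⇒ step 3: ADBCADBCADBC ⇒ AD·BC·C·D·AD·BC·C·D·AD·BC·C·D
    A ↦ AD
    B ↦ C
    C ↦ D
    D ↦ BC

A->AD, B->C, C->D, D->BC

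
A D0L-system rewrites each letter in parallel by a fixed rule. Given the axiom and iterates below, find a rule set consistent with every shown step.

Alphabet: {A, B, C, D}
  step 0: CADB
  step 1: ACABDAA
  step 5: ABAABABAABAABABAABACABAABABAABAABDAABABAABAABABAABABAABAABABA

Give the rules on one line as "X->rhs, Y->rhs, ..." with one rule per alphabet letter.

  step 0 ⇒ step 1: CADB ⇒ AC·AB·DA·A
    A ↦ AB
    B ↦ A
    C ↦ AC
    D ↦ DA

A->AB, B->A, C->AC, D->DA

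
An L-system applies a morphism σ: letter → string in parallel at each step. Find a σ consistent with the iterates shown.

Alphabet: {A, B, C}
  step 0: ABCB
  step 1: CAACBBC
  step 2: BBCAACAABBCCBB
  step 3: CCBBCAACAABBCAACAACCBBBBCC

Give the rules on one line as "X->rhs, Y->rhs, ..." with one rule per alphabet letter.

A->CAA, B->C, C->BB

  step 2 ⇒ step 3: BBCAACAABBCCBB ⇒ C·C·BB·CAA·CAA·BB·CAA·CAA·C·C·BB·BB·C·C
    A ↦ CAA
    B ↦ C
    C ↦ BB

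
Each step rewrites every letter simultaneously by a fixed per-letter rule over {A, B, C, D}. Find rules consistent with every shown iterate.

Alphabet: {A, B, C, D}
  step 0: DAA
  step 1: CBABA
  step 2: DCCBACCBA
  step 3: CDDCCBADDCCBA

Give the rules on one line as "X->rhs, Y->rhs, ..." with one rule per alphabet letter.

  step 2 ⇒ step 3: DCCBACCBA ⇒ C·D·D·CC·BA·D·D·CC·BA
    A ↦ BA
    B ↦ CC
    C ↦ D
    D ↦ C

A->BA, B->CC, C->D, D->C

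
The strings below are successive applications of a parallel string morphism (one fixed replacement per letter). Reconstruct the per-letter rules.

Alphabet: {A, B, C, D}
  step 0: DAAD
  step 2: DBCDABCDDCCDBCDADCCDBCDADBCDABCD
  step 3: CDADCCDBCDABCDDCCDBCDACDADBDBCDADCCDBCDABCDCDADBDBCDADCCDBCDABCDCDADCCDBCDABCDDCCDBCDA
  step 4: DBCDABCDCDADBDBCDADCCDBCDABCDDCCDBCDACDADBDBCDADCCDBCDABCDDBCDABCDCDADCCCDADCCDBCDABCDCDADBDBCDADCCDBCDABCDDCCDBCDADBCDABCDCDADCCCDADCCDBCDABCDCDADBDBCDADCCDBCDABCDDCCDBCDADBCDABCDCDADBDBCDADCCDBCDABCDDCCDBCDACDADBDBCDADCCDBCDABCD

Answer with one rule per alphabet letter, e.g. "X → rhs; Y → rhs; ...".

A->BCD, B->DCC, C->DB, D->CDA

  step 3 ⇒ step 4: CDADCCDBCDABCDDCCDBCDACDADBDBCDADCCDBCDABCDCDADBDBCDADCCDBCDABCDCDADCCDBCDABCDDCCDBCDA ⇒ DB·CDA·BCD·CDA·DB·DB·CDA·DCC·DB·CDA·BCD·DCC·DB·CDA·CDA·DB·DB·CDA·DCC·DB·CDA·BCD·DB·CDA·BCD·CDA·DCC·CDA·DCC·DB·CDA·BCD·CDA·DB·DB·CDA·DCC·DB·CDA·BCD·DCC·DB·CDA·DB·CDA·BCD·CDA·DCC·CDA·DCC·DB·CDA·BCD·CDA·DB·DB·CDA·DCC·DB·CDA·BCD·DCC·DB·CDA·DB·CDA·BCD·CDA·DB·DB·CDA·DCC·DB·CDA·BCD·DCC·DB·CDA·CDA·DB·DB·CDA·DCC·DB·CDA·BCD
    A ↦ BCD
    B ↦ DCC
    C ↦ DB
    D ↦ CDA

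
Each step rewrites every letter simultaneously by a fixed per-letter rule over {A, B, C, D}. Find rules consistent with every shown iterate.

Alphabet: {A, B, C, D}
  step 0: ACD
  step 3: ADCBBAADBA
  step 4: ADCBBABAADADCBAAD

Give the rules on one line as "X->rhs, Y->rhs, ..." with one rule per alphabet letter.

A->AD, B->BA, C->B, D->C

  step 3 ⇒ step 4: ADCBBAADBA ⇒ AD·C·B·BA·BA·AD·AD·C·BA·AD
    A ↦ AD
    B ↦ BA
    C ↦ B
    D ↦ C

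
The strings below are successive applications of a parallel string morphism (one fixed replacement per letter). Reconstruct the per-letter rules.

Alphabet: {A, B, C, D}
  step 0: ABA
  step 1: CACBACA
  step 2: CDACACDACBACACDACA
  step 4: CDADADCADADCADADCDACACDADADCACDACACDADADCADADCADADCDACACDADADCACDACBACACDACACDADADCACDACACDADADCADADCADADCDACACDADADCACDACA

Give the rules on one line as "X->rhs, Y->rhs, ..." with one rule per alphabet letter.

  step 1 ⇒ step 2: CACBACA ⇒ CDA·CA·CDA·CBA·CA·CDA·CA
    A ↦ CA
    B ↦ CBA
    C ↦ CDA
    D ↦ DAD  (constrained at step 2)

A->CA, B->CBA, C->CDA, D->DAD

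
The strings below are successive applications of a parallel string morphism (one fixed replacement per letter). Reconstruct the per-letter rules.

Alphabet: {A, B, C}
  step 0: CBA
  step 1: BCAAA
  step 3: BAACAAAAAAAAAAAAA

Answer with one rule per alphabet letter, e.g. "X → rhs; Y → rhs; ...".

  step 0 ⇒ step 1: CBA ⇒ B·CA·AA
    A ↦ AA
    B ↦ CA
    C ↦ B

A->AA, B->CA, C->B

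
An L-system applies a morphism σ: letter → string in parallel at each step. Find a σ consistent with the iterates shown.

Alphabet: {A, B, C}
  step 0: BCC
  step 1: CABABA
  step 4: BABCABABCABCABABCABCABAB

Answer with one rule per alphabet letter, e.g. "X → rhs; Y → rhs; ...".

A->B, B->CA, C->BA

  step 0 ⇒ step 1: BCC ⇒ CA·BA·BA
    B ↦ CA
    C ↦ BA
    A ↦ B  (constrained at step 1)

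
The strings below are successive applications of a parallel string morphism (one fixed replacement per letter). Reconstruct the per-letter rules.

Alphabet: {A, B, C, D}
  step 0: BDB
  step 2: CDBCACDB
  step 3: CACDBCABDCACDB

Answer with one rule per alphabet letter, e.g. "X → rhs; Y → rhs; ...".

A->BD, B->DB, C->CA, D->C

  step 2 ⇒ step 3: CDBCACDB ⇒ CA·C·DB·CA·BD·CA·C·DB
    A ↦ BD
    B ↦ DB
    C ↦ CA
    D ↦ C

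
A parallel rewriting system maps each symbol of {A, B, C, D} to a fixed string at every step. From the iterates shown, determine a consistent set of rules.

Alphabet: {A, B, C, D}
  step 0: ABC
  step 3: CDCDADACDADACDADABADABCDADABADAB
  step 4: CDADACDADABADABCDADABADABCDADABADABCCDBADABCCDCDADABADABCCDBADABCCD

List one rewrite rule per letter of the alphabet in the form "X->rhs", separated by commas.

  step 3 ⇒ step 4: CDCDADACDADACDADABADABCDADABADAB ⇒ CD·ADA·CD·ADA·B·ADA·B·CD·ADA·B·ADA·B·CD·ADA·B·ADA·B·CCD·B·ADA·B·CCD·CD·ADA·B·ADA·B·CCD·B·ADA·B·CCD
    A ↦ B
    B ↦ CCD
    C ↦ CD
    D ↦ ADA

A->B, B->CCD, C->CD, D->ADA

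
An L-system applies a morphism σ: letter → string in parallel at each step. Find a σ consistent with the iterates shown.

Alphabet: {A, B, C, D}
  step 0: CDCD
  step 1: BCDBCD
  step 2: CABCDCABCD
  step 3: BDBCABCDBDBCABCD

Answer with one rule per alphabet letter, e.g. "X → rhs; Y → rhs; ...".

A->DB, B->CA, C->B, D->CD

  step 2 ⇒ step 3: CABCDCABCD ⇒ B·DB·CA·B·CD·B·DB·CA·B·CD
    A ↦ DB
    B ↦ CA
    C ↦ B
    D ↦ CD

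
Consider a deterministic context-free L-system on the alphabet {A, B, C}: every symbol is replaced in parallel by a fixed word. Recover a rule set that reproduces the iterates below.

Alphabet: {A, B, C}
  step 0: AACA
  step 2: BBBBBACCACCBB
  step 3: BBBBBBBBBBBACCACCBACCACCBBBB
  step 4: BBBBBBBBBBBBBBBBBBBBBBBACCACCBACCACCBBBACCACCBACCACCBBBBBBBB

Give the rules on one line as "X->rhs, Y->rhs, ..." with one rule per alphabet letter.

A->B, B->BB, C->ACC

  step 3 ⇒ step 4: BBBBBBBBBBBACCACCBACCACCBBBB ⇒ BB·BB·BB·BB·BB·BB·BB·BB·BB·BB·BB·B·ACC·ACC·B·ACC·ACC·BB·B·ACC·ACC·B·ACC·ACC·BB·BB·BB·BB
    A ↦ B
    B ↦ BB
    C ↦ ACC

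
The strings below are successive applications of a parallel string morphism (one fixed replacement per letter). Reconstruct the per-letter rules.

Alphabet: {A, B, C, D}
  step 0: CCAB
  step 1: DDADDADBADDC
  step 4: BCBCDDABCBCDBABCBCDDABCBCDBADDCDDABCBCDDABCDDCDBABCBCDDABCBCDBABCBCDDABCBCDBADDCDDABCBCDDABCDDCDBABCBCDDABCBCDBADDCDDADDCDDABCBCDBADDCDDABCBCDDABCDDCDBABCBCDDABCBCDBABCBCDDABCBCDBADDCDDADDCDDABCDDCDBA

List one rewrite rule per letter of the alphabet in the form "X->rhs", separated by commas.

  step 0 ⇒ step 1: CCAB ⇒ DDA·DDA·DBA·DDC
    A ↦ DBA
    B ↦ DDC
    C ↦ DDA
    D ↦ BC  (constrained at step 1)

A->DBA, B->DDC, C->DDA, D->BC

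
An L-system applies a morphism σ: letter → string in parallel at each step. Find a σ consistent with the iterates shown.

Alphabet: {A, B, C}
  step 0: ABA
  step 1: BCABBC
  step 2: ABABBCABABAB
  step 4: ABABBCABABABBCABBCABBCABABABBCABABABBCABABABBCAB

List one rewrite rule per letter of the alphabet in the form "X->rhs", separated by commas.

A->BC, B->AB, C->AB

  step 1 ⇒ step 2: BCABBC ⇒ AB·AB·BC·AB·AB·AB
    A ↦ BC
    B ↦ AB
    C ↦ AB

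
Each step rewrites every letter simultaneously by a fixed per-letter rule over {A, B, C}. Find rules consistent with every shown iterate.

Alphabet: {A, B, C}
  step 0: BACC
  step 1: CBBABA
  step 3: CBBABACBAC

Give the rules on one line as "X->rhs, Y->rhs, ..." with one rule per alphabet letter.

A->B, B->C, C->BA

  step 0 ⇒ step 1: BACC ⇒ C·B·BA·BA
    A ↦ B
    B ↦ C
    C ↦ BA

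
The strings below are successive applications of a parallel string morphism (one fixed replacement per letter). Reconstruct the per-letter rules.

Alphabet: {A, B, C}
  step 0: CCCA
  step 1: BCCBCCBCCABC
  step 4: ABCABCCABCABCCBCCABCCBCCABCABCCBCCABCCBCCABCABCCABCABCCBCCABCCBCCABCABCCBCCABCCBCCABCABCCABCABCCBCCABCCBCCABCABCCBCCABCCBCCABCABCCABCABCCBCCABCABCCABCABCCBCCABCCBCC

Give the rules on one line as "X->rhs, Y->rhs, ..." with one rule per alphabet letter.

A->ABC, B->A, C->BCC

  step 0 ⇒ step 1: CCCA ⇒ BCC·BCC·BCC·ABC
    A ↦ ABC
    C ↦ BCC
    B ↦ A  (constrained at step 1)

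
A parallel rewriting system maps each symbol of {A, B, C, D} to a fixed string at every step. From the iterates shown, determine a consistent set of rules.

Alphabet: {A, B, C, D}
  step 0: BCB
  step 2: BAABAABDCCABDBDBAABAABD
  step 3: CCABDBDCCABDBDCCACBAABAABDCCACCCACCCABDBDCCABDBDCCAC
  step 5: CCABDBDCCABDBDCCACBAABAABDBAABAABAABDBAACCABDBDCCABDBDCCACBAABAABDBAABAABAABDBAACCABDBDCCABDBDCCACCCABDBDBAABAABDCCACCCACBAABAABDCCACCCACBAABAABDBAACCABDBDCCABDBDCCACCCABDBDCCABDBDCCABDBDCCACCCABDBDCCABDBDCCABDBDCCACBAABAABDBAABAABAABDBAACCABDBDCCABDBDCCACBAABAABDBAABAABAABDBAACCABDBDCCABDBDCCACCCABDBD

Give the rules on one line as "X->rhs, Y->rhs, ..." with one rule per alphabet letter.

  step 2 ⇒ step 3: BAABAABDCCABDBDBAABAABD ⇒ CCA·BD·BD·CCA·BD·BD·CCA·C·BAA·BAA·BD·CCA·C·CCA·C·CCA·BD·BD·CCA·BD·BD·CCA·C
    A ↦ BD
    B ↦ CCA
    C ↦ BAA
    D ↦ C

A->BD, B->CCA, C->BAA, D->C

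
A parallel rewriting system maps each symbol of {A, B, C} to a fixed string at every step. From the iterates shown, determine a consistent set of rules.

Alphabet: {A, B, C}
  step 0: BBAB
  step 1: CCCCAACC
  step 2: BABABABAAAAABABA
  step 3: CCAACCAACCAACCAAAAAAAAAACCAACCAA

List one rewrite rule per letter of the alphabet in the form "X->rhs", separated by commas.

A->AA, B->CC, C->BA

  step 2 ⇒ step 3: BABABABAAAAABABA ⇒ CC·AA·CC·AA·CC·AA·CC·AA·AA·AA·AA·AA·CC·AA·CC·AA
    A ↦ AA
    B ↦ CC
  step 1 ⇒ step 2: CCCCAACC ⇒ BA·BA·BA·BA·AA·AA·BA·BA
    C ↦ BA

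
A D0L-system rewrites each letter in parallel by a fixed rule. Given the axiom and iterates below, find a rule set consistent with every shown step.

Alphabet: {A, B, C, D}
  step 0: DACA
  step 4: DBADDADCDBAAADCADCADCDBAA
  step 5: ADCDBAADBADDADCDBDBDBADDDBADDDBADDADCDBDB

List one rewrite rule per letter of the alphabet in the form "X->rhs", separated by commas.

A->DB, B->DC, C->DD, D->A

  step 4 ⇒ step 5: DBADDADCDBAAADCADCADCDBAA ⇒ A·DC·DB·A·A·DB·A·DD·A·DC·DB·DB·DB·A·DD·DB·A·DD·DB·A·DD·A·DC·DB·DB
    A ↦ DB
    B ↦ DC
    C ↦ DD
    D ↦ A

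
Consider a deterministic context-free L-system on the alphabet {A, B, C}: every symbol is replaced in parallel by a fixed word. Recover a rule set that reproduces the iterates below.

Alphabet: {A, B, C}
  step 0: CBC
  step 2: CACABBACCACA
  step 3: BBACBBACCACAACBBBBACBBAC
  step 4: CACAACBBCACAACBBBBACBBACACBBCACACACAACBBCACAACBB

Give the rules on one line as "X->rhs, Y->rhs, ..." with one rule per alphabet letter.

A->AC, B->CA, C->BB

  step 3 ⇒ step 4: BBACBBACCACAACBBBBACBBAC ⇒ CA·CA·AC·BB·CA·CA·AC·BB·BB·AC·BB·AC·AC·BB·CA·CA·CA·CA·AC·BB·CA·CA·AC·BB
    A ↦ AC
    B ↦ CA
    C ↦ BB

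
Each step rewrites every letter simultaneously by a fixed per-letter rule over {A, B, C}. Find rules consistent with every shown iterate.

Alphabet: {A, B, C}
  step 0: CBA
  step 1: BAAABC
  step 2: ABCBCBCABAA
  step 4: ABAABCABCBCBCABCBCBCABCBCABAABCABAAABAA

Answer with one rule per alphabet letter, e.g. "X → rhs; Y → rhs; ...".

A->BC, B->A, C->BAA

  step 1 ⇒ step 2: BAAABC ⇒ A·BC·BC·BC·A·BAA
    A ↦ BC
    B ↦ A
    C ↦ BAA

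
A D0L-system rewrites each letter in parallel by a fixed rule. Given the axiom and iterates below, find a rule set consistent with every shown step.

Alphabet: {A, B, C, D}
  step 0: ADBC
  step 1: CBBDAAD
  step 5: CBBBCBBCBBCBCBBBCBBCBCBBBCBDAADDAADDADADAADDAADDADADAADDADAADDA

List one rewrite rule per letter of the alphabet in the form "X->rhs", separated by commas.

  step 0 ⇒ step 1: ADBC ⇒ CB·B·DA·AD
    A ↦ CB
    B ↦ DA
    C ↦ AD
    D ↦ B

A->CB, B->DA, C->AD, D->B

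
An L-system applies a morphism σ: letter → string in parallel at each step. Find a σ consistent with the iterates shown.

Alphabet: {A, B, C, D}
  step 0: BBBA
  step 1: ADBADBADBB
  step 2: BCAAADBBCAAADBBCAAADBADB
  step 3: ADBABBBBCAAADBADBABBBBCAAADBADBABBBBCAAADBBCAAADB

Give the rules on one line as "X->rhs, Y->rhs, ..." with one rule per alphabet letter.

  step 2 ⇒ step 3: BCAAADBBCAAADBBCAAADBADB ⇒ ADB·AB·B·B·B·CAA·ADB·ADB·AB·B·B·B·CAA·ADB·ADB·AB·B·B·B·CAA·ADB·B·CAA·ADB
    A ↦ B
    B ↦ ADB
    C ↦ AB
    D ↦ CAA

A->B, B->ADB, C->AB, D->CAA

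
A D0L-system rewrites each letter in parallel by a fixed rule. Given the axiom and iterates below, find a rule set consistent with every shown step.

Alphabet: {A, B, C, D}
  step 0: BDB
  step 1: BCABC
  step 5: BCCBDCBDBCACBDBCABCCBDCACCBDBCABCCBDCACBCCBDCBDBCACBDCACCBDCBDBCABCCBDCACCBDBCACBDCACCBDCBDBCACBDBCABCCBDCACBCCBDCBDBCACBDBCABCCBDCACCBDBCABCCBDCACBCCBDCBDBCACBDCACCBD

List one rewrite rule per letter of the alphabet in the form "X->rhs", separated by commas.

A->CAC, B->BC, C->CBD, D->A

  step 0 ⇒ step 1: BDB ⇒ BC·A·BC
    B ↦ BC
    D ↦ A
    A ↦ CAC  (constrained at step 1)
    C ↦ CBD  (constrained at step 1)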